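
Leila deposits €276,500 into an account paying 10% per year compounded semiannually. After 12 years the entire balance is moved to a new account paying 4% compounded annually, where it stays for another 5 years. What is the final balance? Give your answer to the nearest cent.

Phase 1: 276,500·(1 + 0.05)^24 ≈ 891,740.1344.
Phase 2: 891,740.1344·(1 + 0.04)^5 ≈ 1,084,938.2227.

€1,084,938.22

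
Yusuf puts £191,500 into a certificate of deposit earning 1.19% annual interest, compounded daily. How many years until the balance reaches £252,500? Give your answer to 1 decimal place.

(1 + 0.0000326027)^(365t) = 252,500/191,500 = 1.3185.
365t·ln(1 + 0.0000326027) = ln(1.3185); 365t = 0.27652/3.26022e-05 ≈ 8481.7396.
t ≈ 23.2376 years.

23.2 years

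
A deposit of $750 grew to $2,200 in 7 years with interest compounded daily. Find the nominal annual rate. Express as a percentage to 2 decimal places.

(1 + r/365)^2555 = 2,200/750 = 2.93333.
1 + r/365 = 2.93333^(1/2555) ≈ 1.000421, so r/365 ≈ 0.000421278.
r ≈ 365·0.000421278 = 15.37666%.

15.38%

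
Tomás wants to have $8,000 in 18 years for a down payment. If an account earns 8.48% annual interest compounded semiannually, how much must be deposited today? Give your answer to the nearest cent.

$1,794.12

Periodic rate = 8.48%/2 = 0.0424; 36 periods.
P = 8,000/(1 + 0.0424)^36 ≈ 8,000/4.459010524 ≈ 1,794.1200.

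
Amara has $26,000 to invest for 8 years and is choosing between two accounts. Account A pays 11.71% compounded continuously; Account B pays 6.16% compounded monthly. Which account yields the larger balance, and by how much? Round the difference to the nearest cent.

Account A growth factor: e^(0.1171·8) = e^0.9368 ≈ 2.5518025709; balance ≈ 66,346.8668.
Account B growth factor: (1 + 0.0616/12)^96 ≈ 1.6348310386; balance ≈ 42,505.6070.
Account A is larger by 23,841.2598.

Account A, by $23,841.26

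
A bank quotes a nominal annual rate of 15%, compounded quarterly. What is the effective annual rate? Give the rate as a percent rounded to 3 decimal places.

EAR = (1 + 15%/4)^4 − 1 = (1 + 0.0375)^4 − 1.
(1 + 0.0375)^4 ≈ 1.15865, so EAR ≈ 15.86504%.

15.865%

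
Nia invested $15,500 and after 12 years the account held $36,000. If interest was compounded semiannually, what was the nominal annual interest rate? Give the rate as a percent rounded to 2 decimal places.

7.15%

The 24-period growth factor is 36,000/15,500 = 2.32258.
r/2 = 2.32258^(1/24) − 1 ≈ 0.0357353, so r ≈ 2·0.0357353 = 7.14706%.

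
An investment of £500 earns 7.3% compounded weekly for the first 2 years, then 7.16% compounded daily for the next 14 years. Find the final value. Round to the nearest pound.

£1,576

After 2 years at 7.3%: 500 × 1.157077715 ≈ 578.5389.
Then 14 years at 7.16%: 578.5389 × 2.724545691 ≈ 1,576.2556.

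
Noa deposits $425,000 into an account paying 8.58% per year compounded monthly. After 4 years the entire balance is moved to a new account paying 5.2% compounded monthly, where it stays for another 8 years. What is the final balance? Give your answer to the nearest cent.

$906,117.79

After 4 years at 8.58%: 425,000 × 1.40773056203 ≈ 598,285.4889.
Then 8 years at 5.2%: 598,285.4889 × 1.5145240968 ≈ 906,117.7896.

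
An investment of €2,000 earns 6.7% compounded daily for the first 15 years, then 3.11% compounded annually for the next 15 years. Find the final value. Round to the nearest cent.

Phase 1: 2,000·(1 + 0.067/365)^5475 ≈ 5,463.3106.
Phase 2: 5,463.3106·(1 + 0.0311)^15 ≈ 8,649.0359.

€8,649.04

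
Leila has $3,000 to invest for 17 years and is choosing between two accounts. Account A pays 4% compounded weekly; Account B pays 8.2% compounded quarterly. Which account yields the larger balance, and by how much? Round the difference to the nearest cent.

Account B, by $6,003.47

A: (1 + 0.04/52)^884 ≈ 1.973361819, so 3,000 × 1.973361819 ≈ 5,920.0855.
B: (1 + 0.0205)^68 ≈ 3.9745193486, so 3,000 × 3.9745193486 ≈ 11,923.5580.
Difference ≈ 6,003.4726 in favor of B.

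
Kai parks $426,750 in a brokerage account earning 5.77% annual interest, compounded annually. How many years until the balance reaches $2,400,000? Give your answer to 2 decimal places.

30.79 years

We need (1 + 0.0577)^t = 5.6239, so t = ln 5.6239 / ln 1.0577 ≈ 30.7866.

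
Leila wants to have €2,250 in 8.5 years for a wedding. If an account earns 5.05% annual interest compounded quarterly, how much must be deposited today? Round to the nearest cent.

€1,468.68

Periodic rate = 5.05%/4 = 0.012625; 34 periods.
P = 2,250/(1 + 0.012625)^34 ≈ 2,250/1.531982965 ≈ 1,468.6847.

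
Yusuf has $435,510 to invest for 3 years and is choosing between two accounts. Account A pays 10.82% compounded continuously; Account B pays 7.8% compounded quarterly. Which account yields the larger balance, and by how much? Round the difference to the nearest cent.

Account A, by $53,426.41

Account A growth factor: e^(0.1082·3) = e^0.3246 ≈ 1.38347714443; balance ≈ 602,518.1312.
Account B growth factor: (1 + 0.0195)^12 ≈ 1.26080162929; balance ≈ 549,091.7176.
Account A is larger by 53,426.4136.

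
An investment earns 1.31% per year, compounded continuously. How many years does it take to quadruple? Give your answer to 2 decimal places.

e^(0.0131t) = 4, so 0.0131t = ln 4 ≈ 1.3863.
t ≈ 1.3863/0.0131 ≈ 105.8240.

105.82 years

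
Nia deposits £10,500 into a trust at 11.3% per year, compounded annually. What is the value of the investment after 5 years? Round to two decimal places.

Annual rate = 11.3% = 0.113; years = 5.
A = 10,500·(1 + 0.113)^5 ≈ 10,500·1.7079526312 ≈ 17,933.5026.

£17,933.50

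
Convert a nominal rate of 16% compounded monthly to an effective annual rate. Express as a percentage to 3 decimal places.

One year is 12 periods at 0.0133333 each: (1 + 0.0133333)^12 ≈ 1.172271.
EAR = 1.172271 − 1 ≈ 17.22708%.

17.227%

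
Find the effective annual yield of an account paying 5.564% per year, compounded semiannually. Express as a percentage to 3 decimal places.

5.641%

EAR = (1 + 5.564%/2)^2 − 1 = (1 + 0.02782)^2 − 1.
(1 + 0.02782)^2 ≈ 1.056414, so EAR ≈ 5.64140%.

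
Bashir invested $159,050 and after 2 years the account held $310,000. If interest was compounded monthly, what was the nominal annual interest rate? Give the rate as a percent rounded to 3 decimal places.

33.836%

(1 + r/12)^24 = 310,000/159,050 = 1.94907.
1 + r/12 = 1.94907^(1/24) ≈ 1.028197, so r/12 ≈ 0.0281966.
r ≈ 12·0.0281966 = 33.83593%.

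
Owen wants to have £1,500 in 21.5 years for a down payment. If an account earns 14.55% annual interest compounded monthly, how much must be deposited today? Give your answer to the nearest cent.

Growth factor = (1 + 0.012125)^258 ≈ 22.40842276.
P = 1,500/22.40842276 ≈ 66.9391.

£66.94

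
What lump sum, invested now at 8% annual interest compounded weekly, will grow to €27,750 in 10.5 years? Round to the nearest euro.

€11,988

Periodic rate = 8%/52 = 0.00153846; 546 periods.
P = 27,750/(1 + 0.08/52)^546 ≈ 27,750/2.3148722632 ≈ 11,987.7025.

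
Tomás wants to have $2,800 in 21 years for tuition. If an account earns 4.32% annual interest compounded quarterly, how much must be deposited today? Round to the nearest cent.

Periodic rate = 4.32%/4 = 0.0108; 84 periods.
P = 2,800/(1 + 0.0108)^84 ≈ 2,800/2.465355728 ≈ 1,135.7387.

$1,135.74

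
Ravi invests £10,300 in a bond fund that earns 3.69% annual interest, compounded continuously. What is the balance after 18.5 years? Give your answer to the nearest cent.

A = P·e^(rt) = 10,300·e^(0.0369·18.5) = 10,300·e^0.68265.
e^0.68265 ≈ 1.9791154451, so A ≈ 20,384.8891.

£20,384.89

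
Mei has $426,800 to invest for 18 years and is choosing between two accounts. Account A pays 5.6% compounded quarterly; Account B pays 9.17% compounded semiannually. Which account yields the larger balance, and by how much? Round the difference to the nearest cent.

Account B, by $982,162.71

A: (1 + 0.014)^72 ≈ 2.721026427477, so 426,800 × 2.721026427477 ≈ 1,161,334.0792.
B: (1 + 0.04585)^36 ≈ 5.022251147988, so 426,800 × 5.022251147988 ≈ 2,143,496.7900.
Difference ≈ 982,162.7107 in favor of B.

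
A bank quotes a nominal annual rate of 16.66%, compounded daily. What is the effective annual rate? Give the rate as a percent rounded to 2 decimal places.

18.12%

One year is 365 periods at 0.000456438 each: (1 + 0.000456438)^365 ≈ 1.181237.
EAR = 1.181237 − 1 ≈ 18.12368%.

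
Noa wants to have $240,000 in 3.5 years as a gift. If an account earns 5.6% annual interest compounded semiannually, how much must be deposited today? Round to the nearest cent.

Growth factor = (1 + 0.028)^7 ≈ 1.21325419776.
P = 240,000/1.21325419776 ≈ 197,815.0996.

$197,815.10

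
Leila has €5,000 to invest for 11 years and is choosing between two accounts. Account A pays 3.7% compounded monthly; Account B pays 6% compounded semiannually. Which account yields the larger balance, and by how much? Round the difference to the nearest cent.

A: (1 + 0.037/12)^132 ≈ 1.5013637, so 5,000 × 1.5013637 ≈ 7,506.8185.
B: (1 + 0.03)^22 ≈ 1.916103409, so 5,000 × 1.916103409 ≈ 9,580.5170.
Difference ≈ 2,073.6985 in favor of B.

Account B, by €2,073.70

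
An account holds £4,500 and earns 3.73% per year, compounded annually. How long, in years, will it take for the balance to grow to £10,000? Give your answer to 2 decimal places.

(1 + 0.0373)^t = 10,000/4,500 = 2.2222.
t·ln(1 + 0.0373) = ln(2.2222); t = 0.79851/0.0366212 ≈ 21.8045.

21.80 years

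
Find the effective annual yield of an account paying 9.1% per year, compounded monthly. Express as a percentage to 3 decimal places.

9.489%

One year is 12 periods at 0.00758333 each: (1 + 0.00758333)^12 ≈ 1.094893.
EAR = 1.094893 − 1 ≈ 9.48931%.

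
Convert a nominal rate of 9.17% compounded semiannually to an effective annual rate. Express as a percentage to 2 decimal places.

9.38%

One year is 2 periods at 0.04585 each: (1 + 0.04585)^2 ≈ 1.093802.
EAR = 1.093802 − 1 ≈ 9.38022%.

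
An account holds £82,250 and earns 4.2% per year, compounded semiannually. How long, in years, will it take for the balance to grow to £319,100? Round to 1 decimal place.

We need (1 + 0.021)^(2t) = 3.8796, so 2t = ln 3.8796 / ln 1.021 ≈ 65.2346.
t ≈ 65.2346/2 = 32.6173 years.

32.6 years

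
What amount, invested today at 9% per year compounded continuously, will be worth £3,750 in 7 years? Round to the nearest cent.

£1,997.22

P = A·e^(−rt) = 3,750·e^(−0.63).
e^(−0.63) ≈ 0.532591801, so P ≈ 1,997.2193.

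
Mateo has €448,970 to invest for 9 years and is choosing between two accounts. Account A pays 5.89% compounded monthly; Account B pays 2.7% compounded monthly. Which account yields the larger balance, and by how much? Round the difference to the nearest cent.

Account A growth factor: (1 + 0.0589/12)^108 ≈ 1.6969003914; balance ≈ 761,857.3687.
Account B growth factor: (1 + 0.00225)^108 ≈ 1.27472062171; balance ≈ 572,311.3175.
Account A is larger by 189,546.0512.

Account A, by €189,546.05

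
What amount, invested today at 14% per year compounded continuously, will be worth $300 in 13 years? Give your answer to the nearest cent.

P = A·e^(−rt) = 300·e^(−1.82).
e^(−1.82) ≈ 0.162025751, so P ≈ 48.6077.

$48.61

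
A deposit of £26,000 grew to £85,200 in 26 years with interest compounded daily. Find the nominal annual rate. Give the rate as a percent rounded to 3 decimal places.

The 9490-period growth factor is 85,200/26,000 = 3.27692.
r/365 = 3.27692^(1/9490) − 1 ≈ 0.000125077, so r ≈ 365·0.000125077 = 4.56530%.

4.565%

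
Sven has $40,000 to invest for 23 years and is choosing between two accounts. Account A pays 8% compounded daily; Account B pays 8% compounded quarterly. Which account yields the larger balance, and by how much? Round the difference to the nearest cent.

Account A, by $4,481.33

A: (1 + 0.08/365)^8395 ≈ 6.29526891636, so 40,000 × 6.29526891636 ≈ 251,810.7567.
B: (1 + 0.02)^92 ≈ 6.18323570461, so 40,000 × 6.18323570461 ≈ 247,329.4282.
Difference ≈ 4,481.3285 in favor of A.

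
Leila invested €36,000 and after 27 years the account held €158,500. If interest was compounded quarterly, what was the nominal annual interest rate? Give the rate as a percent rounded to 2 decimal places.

5.53%

The 108-period growth factor is 158,500/36,000 = 4.40278.
r/4 = 4.40278^(1/108) − 1 ≈ 0.013819, so r ≈ 4·0.013819 = 5.52761%.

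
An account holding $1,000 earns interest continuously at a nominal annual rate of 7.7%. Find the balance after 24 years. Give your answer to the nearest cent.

A = P·e^(rt) = 1,000·e^(0.077·24) = 1,000·e^1.848.
e^1.848 ≈ 6.347112595, so A ≈ 6,347.1126.

$6,347.11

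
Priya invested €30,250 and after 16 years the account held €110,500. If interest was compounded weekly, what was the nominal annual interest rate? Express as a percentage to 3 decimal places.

(1 + r/52)^832 = 110,500/30,250 = 3.65289.
1 + r/52 = 3.65289^(1/832) ≈ 1.001558, so r/52 ≈ 0.00155833.
r ≈ 52·0.00155833 = 8.10330%.

8.103%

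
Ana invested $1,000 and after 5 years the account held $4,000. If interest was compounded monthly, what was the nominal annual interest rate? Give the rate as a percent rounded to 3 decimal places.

The 60-period growth factor is 4,000/1,000 = 4.
r/12 = 4^(1/60) − 1 ≈ 0.0233739, so r ≈ 12·0.0233739 = 28.04867%.

28.049%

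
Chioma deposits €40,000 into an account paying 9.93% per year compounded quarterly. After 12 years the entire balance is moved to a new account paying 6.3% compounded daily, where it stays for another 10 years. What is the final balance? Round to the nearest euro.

After 12 years at 9.93%: 40,000 × 3.2447865917 ≈ 129,791.4637.
Then 10 years at 6.3%: 129,791.4637 × 1.87750850835 ≈ 243,684.5773.

€243,685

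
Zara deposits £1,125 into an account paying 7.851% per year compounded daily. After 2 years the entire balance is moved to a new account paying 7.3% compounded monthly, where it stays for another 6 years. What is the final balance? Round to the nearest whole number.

£2,037

After 2 years at 7.851%: 1,125 × 1.169999259 ≈ 1,316.2492.
Then 6 years at 7.3%: 1,316.2492 × 1.547550144 ≈ 2,036.9616.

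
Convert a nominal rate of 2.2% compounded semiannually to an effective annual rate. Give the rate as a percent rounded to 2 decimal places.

2.21%

One year is 2 periods at 0.011 each: (1 + 0.011)^2 ≈ 1.022121.
EAR = 1.022121 − 1 ≈ 2.21210%.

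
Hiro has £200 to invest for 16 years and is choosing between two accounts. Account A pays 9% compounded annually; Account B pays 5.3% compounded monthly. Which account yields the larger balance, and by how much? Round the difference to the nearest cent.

Account A, by £327.94

Account A growth factor: (1 + 0.09)^16 ≈ 3.97030588; balance ≈ 794.0612.
Account B growth factor: (1 + 0.053/12)^192 ≈ 2.33061651; balance ≈ 466.1233.
Account A is larger by 327.9379.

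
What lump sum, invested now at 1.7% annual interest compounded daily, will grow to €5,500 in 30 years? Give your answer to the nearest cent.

Periodic rate = 1.7%/365 = 0.0000465753; 10950 periods.
P = 5,500/(1 + 0.017/365)^10950 ≈ 5,500/1.665271417 ≈ 3,302.7649.

€3,302.76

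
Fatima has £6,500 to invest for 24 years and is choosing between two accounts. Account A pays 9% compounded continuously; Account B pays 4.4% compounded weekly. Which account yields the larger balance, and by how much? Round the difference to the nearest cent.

A: e^(0.09·24) = e^2.16 ≈ 8.6711376585, so 6,500 × 8.6711376585 ≈ 56,362.3948.
B: (1 + 0.044/52)^1248 ≈ 2.8735651823, so 6,500 × 2.8735651823 ≈ 18,678.1737.
Difference ≈ 37,684.2211 in favor of A.

Account A, by £37,684.22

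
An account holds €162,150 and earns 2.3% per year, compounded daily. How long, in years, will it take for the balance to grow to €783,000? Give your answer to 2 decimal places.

(1 + 0.0000630137)^(365t) = 783,000/162,150 = 4.8289.
365t·ln(1 + 0.0000630137) = ln(4.8289); 365t = 1.5746/6.30117e-05 ≈ 24989.1771.
t ≈ 68.4635 years.

68.46 years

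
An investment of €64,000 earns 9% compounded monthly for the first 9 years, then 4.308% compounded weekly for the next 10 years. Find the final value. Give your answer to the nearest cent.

After 9 years at 9%: 64,000 × 2.24112417223 ≈ 143,431.9470.
Then 10 years at 4.308%: 143,431.9470 × 1.53821345353 ≈ 220,628.9506.

€220,628.95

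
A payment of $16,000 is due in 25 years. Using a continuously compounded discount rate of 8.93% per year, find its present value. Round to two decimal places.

$1,716.16

P = A·e^(−rt) = 16,000·e^(−2.2325).
e^(−2.2325) ≈ 0.10725994481, so P ≈ 1,716.1591.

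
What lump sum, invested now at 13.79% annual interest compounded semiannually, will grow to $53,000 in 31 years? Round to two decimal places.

$849.02

Periodic rate = 13.79%/2 = 0.06895; 62 periods.
P = 53,000/(1 + 0.06895)^62 ≈ 53,000/62.424961061 ≈ 849.0194.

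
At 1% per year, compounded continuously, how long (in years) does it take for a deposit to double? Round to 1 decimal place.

69.3 years

e^(0.01t) = 2, so 0.01t = ln 2 ≈ 0.69315.
t ≈ 0.69315/0.01 ≈ 69.3147.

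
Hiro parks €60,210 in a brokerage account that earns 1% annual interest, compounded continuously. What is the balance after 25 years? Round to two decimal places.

A = P·e^(rt) = 60,210·e^(0.01·25) = 60,210·e^0.25.
e^0.25 ≈ 1.2840254167, so A ≈ 77,311.1703.

€77,311.17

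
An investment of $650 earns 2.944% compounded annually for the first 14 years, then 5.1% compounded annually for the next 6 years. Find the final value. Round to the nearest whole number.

After 14 years at 2.944%: 650 × 1.50111702 ≈ 975.7261.
Then 6 years at 5.1%: 975.7261 × 1.347771586 ≈ 1,315.0559.

$1,315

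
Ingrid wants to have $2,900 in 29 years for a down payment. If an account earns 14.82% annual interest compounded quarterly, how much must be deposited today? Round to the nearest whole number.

Periodic rate = 14.82%/4 = 0.03705; 116 periods.
P = 2,900/(1 + 0.03705)^116 ≈ 2,900/68.04006445 ≈ 42.6219.

$43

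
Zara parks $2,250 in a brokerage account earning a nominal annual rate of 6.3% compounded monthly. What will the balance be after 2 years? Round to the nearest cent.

Periodic rate = 6.3%/12 = 0.00525; periods = 12·2 = 24.
A = 2,250·(1 + 0.00525)^24 ≈ 2,250·1.133908374 ≈ 2,551.2938.

$2,551.29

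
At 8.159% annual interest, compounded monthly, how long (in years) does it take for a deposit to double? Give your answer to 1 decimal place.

8.5 years

(1 + 0.00679917)^(12t) = 2.
12t = ln 2 / ln(1 + 0.00679917) ≈ 0.69315/0.00677616 ≈ 102.2921.
t ≈ 8.5243.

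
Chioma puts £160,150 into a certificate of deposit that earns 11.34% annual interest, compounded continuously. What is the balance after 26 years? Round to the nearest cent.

£3,054,926.69

A = P·e^(rt) = 160,150·e^(0.1134·26) = 160,150·e^2.9484.
e^2.9484 ≈ 19.07540864485, so A ≈ 3,054,926.6945.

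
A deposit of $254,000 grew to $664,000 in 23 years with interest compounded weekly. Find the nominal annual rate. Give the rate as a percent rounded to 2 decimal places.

(1 + r/52)^1196 = 664,000/254,000 = 2.61417.
1 + r/52 = 2.61417^(1/1196) ≈ 1.000804, so r/52 ≈ 0.000803791.
r ≈ 52·0.000803791 = 4.17971%.

4.18%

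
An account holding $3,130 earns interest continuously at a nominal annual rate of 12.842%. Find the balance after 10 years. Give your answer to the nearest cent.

$11,304.86

A = P·e^(rt) = 3,130·e^(0.12842·10) = 3,130·e^1.2842.
e^1.2842 ≈ 3.6117773792, so A ≈ 11,304.8632.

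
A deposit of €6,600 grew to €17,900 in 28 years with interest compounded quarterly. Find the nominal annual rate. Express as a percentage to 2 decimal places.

(1 + r/4)^112 = 17,900/6,600 = 2.71212.
1 + r/4 = 2.71212^(1/112) ≈ 1.008948, so r/4 ≈ 0.00894811.
r ≈ 4·0.00894811 = 3.57924%.

3.58%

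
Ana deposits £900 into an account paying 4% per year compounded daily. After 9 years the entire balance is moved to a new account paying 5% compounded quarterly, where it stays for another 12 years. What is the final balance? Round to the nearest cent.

£2,341.76

After 9 years at 4%: 900 × 1.433301143 ≈ 1,289.9710.
Then 12 years at 5%: 1,289.9710 × 1.815354853 ≈ 2,341.7552.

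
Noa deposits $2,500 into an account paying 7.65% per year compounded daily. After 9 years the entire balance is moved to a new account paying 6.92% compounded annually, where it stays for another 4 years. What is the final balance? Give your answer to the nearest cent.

$6,503.64

After 9 years at 7.65%: 2,500 × 1.990583594 ≈ 4,976.4590.
Then 4 years at 6.92%: 4,976.4590 × 1.306880267 ≈ 6,503.6360.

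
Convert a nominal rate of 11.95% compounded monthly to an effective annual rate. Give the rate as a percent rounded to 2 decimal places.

One year is 12 periods at 0.00995833 each: (1 + 0.00995833)^12 ≈ 1.126267.
EAR = 1.126267 − 1 ≈ 12.62673%.

12.63%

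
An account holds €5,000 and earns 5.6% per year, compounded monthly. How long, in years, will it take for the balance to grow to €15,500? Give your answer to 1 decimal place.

(1 + 0.00466667)^(12t) = 15,500/5,000 = 3.1.
12t·ln(1 + 0.00466667) = ln(3.1); 12t = 1.1314/0.00465581 ≈ 243.0086.
t ≈ 20.2507 years.

20.3 years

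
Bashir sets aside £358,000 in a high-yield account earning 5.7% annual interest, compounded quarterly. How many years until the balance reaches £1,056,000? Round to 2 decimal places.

(1 + 0.01425)^(4t) = 1,056,000/358,000 = 2.9497.
4t·ln(1 + 0.01425) = ln(2.9497); 4t = 1.0817/0.0141494 ≈ 76.4491.
t ≈ 19.1123 years.

19.11 years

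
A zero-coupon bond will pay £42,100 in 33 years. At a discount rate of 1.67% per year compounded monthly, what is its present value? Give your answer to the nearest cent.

Periodic rate = 1.67%/12 = 0.00139167; 396 periods.
P = 42,100/(1 + 0.0167/12)^396 ≈ 42,100/1.7344960006 ≈ 24,272.1805.

£24,272.18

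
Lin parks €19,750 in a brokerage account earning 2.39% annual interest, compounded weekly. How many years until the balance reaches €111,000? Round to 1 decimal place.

(1 + 0.000459615)^(52t) = 111,000/19,750 = 5.6203.
52t·ln(1 + 0.000459615) = ln(5.6203); 52t = 1.7264/0.00045951 ≈ 3756.9965.
t ≈ 72.2499 years.

72.2 years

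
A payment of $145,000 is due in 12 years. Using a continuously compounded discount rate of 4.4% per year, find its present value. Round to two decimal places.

$85,518.59

P = A·e^(−rt) = 145,000·e^(−0.528).
e^(−0.528) ≈ 0.589783357613, so P ≈ 85,518.5869.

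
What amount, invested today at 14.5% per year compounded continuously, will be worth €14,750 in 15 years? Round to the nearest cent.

P = A·e^(−rt) = 14,750·e^(−2.175).
e^(−2.175) ≈ 0.11360815367, so P ≈ 1,675.7203.

€1,675.72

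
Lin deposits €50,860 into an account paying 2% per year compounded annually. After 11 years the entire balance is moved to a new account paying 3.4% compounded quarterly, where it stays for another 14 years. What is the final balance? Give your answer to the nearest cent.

Phase 1: 50,860·(1 + 0.02)^11 ≈ 63,238.0173.
Phase 2: 63,238.0173·(1 + 0.0085)^56 ≈ 101,584.8136.

€101,584.81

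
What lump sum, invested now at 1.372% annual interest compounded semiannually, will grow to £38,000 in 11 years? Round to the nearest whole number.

£32,694

Periodic rate = 1.372%/2 = 0.00686; 22 periods.
P = 38,000/(1 + 0.00686)^22 ≈ 38,000/1.1623045319 ≈ 32,693.6693.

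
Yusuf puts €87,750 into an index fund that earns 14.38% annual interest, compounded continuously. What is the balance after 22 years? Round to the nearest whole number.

A = P·e^(rt) = 87,750·e^(0.1438·22) = 87,750·e^3.1636.
e^3.1636 ≈ 23.65560299532, so A ≈ 2,075,779.1628.

€2,075,779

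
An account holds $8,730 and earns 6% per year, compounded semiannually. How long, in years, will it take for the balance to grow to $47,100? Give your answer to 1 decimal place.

(1 + 0.03)^(2t) = 47,100/8,730 = 5.3952.
2t·ln(1 + 0.03) = ln(5.3952); 2t = 1.6855/0.0295588 ≈ 57.0222.
t ≈ 28.5111 years.

28.5 years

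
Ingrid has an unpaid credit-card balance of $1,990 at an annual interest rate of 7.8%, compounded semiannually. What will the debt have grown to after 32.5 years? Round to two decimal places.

$23,925.65

Growth factor = (1 + 0.039)^65 ≈ 12.022937548.
A ≈ 1,990 × 12.022937548 ≈ 23,925.6457.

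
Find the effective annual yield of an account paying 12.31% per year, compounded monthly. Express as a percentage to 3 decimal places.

13.029%

EAR = (1 + 12.31%/12)^12 − 1 = (1 + 0.0102583)^12 − 1.
(1 + 0.0102583)^12 ≈ 1.130288, so EAR ≈ 13.02885%.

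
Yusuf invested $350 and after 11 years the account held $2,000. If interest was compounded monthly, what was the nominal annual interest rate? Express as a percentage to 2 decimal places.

The 132-period growth factor is 2,000/350 = 5.71429.
r/12 = 5.71429^(1/132) − 1 ≈ 0.0132919, so r ≈ 12·0.0132919 = 15.95025%.

15.95%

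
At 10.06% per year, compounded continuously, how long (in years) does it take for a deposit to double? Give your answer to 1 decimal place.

e^(0.1006t) = 2, so 0.1006t = ln 2 ≈ 0.69315.
t ≈ 0.69315/0.1006 ≈ 6.8901.

6.9 years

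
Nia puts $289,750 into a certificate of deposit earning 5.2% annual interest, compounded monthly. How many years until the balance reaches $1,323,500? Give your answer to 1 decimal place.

29.3 years

(1 + 0.00433333)^(12t) = 1,323,500/289,750 = 4.5677.
12t·ln(1 + 0.00433333) = ln(4.5677); 12t = 1.519/0.00432397 ≈ 351.3012.
t ≈ 29.2751 years.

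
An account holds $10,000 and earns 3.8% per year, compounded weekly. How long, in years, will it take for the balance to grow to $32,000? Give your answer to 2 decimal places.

30.62 years

We need (1 + 0.000730769)^(52t) = 3.2, so 52t = ln 3.2 / ln 1.000731 ≈ 1592.2616.
t ≈ 1592.2616/52 = 30.6204 years.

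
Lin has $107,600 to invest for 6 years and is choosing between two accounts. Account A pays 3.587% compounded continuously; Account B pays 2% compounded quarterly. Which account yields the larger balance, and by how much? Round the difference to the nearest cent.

Account A growth factor: e^(0.03587·6) = e^0.21522 ≈ 1.24013469659; balance ≈ 133,438.4934.
Account B growth factor: (1 + 0.005)^24 ≈ 1.12715977621; balance ≈ 121,282.3919.
Account A is larger by 12,156.1014.

Account A, by $12,156.10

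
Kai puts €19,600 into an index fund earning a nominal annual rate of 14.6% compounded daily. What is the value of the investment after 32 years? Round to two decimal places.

Periodic rate = 14.6%/365 = 0.0004; periods = 365·32 = 11680.
A = 19,600·(1 + 0.0004)^11680 ≈ 19,600·106.8115267527 ≈ 2,093,505.9244.

€2,093,505.92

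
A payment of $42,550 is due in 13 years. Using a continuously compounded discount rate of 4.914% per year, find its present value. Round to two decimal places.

P = A·e^(−rt) = 42,550·e^(−0.63882).
e^(−0.63882) ≈ 0.52791499635, so P ≈ 22,462.7831.

$22,462.78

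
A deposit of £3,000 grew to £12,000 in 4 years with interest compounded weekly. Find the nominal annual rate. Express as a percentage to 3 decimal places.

34.773%

(1 + r/52)^208 = 12,000/3,000 = 4.
1 + r/52 = 4^(1/208) ≈ 1.006687, so r/52 ≈ 0.00668714.
r ≈ 52·0.00668714 = 34.77311%.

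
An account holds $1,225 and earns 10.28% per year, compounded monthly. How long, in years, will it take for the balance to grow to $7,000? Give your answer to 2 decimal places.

We need (1 + 0.00856667)^(12t) = 5.7143, so 12t = ln 5.7143 / ln 1.008567 ≈ 204.3297.
t ≈ 204.3297/12 = 17.0275 years.

17.03 years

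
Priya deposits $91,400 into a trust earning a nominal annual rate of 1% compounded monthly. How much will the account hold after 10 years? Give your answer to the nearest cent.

Growth factor = (1 + 0.01/12)^120 ≈ 1.10512489581.
A ≈ 91,400 × 1.10512489581 ≈ 101,008.4155.

$101,008.42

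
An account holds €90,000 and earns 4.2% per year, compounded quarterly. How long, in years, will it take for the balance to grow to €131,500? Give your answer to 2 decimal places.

9.08 years

(1 + 0.0105)^(4t) = 131,500/90,000 = 1.4611.
4t·ln(1 + 0.0105) = ln(1.4611); 4t = 0.3792/0.0104453 ≈ 36.3033.
t ≈ 9.0758 years.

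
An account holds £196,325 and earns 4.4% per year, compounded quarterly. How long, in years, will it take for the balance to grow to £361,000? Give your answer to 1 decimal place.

13.9 years

(1 + 0.011)^(4t) = 361,000/196,325 = 1.8388.
4t·ln(1 + 0.011) = ln(1.8388); 4t = 0.60911/0.0109399 ≈ 55.6773.
t ≈ 13.9193 years.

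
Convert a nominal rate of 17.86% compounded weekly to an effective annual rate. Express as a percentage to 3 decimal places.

EAR = (1 + 17.86%/52)^52 − 1 = (1 + 0.00343462)^52 − 1.
(1 + 0.00343462)^52 ≈ 1.195177, so EAR ≈ 19.51766%.

19.518%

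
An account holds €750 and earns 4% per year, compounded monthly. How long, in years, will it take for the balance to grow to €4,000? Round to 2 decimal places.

(1 + 0.00333333)^(12t) = 4,000/750 = 5.3333.
12t·ln(1 + 0.00333333) = ln(5.3333); 12t = 1.674/0.00332779 ≈ 503.0295.
t ≈ 41.9191 years.

41.92 years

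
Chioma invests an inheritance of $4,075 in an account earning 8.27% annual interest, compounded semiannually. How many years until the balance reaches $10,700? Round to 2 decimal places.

We need (1 + 0.04135)^(2t) = 2.6258, so 2t = ln 2.6258 / ln 1.04135 ≈ 23.8258.
t ≈ 23.8258/2 = 11.9129 years.

11.91 years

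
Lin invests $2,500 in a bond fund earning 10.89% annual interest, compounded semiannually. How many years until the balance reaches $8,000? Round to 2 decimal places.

10.97 years

(1 + 0.05445)^(2t) = 8,000/2,500 = 3.2.
2t·ln(1 + 0.05445) = ln(3.2); 2t = 1.1632/0.0530193 ≈ 21.9383.
t ≈ 10.9691 years.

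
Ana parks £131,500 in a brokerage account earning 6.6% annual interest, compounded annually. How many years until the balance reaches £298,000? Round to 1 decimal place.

(1 + 0.066)^t = 298,000/131,500 = 2.2662.
t·ln(1 + 0.066) = ln(2.2662); t = 0.81809/0.0639133 ≈ 12.7999.

12.8 years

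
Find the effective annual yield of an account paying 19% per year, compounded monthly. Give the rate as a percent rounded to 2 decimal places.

EAR = (1 + 19%/12)^12 − 1 = (1 + 0.0158333)^12 − 1.
(1 + 0.0158333)^12 ≈ 1.207451, so EAR ≈ 20.74510%.

20.75%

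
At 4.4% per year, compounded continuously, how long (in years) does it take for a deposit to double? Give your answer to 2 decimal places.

15.75 years

e^(0.044t) = 2, so 0.044t = ln 2 ≈ 0.69315.
t ≈ 0.69315/0.044 ≈ 15.7533.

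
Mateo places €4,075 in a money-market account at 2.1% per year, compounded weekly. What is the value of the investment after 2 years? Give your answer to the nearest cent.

€4,249.76

Periodic rate = 2.1%/52 = 0.000403846; periods = 52·2 = 104.
A = 4,075·(1 + 0.021/52)^104 ≈ 4,075·1.042885637 ≈ 4,249.7590.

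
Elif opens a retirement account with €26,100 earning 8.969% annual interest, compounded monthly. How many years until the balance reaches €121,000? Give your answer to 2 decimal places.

17.17 years

(1 + 0.00747417)^(12t) = 121,000/26,100 = 4.636.
12t·ln(1 + 0.00747417) = ln(4.636); 12t = 1.5339/0.00744637 ≈ 205.9869.
t ≈ 17.1656 years.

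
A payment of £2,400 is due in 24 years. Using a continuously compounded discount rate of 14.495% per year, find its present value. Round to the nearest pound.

P = A·e^(−rt) = 2,400·e^(−3.4788).
e^(−3.4788) ≈ 0.03084440212, so P ≈ 74.0266.

£74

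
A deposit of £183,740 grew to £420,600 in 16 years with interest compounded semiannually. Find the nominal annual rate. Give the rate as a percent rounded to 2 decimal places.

The 32-period growth factor is 420,600/183,740 = 2.2891.
r/2 = 2.2891^(1/32) − 1 ≈ 0.0262178, so r ≈ 2·0.0262178 = 5.24356%.

5.24%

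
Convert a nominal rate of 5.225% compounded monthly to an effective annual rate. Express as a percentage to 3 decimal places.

EAR = (1 + 5.225%/12)^12 − 1 = (1 + 0.00435417)^12 − 1.
(1 + 0.00435417)^12 ≈ 1.05352, so EAR ≈ 5.35196%.

5.352%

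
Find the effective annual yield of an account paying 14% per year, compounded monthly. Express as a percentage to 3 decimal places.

One year is 12 periods at 0.0116667 each: (1 + 0.0116667)^12 ≈ 1.149342.
EAR = 1.149342 − 1 ≈ 14.93420%.

14.934%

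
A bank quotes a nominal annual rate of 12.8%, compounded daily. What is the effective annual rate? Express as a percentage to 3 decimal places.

13.653%

One year is 365 periods at 0.000350685 each: (1 + 0.000350685)^365 ≈ 1.136528.
EAR = 1.136528 − 1 ≈ 13.65275%.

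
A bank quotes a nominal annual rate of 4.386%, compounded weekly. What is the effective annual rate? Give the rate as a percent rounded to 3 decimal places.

EAR = (1 + 4.386%/52)^52 − 1 = (1 + 0.000843462)^52 − 1.
(1 + 0.000843462)^52 ≈ 1.044817, so EAR ≈ 4.48168%.

4.482%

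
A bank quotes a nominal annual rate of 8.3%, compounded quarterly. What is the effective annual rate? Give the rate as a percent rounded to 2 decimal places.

EAR = (1 + 8.3%/4)^4 − 1 = (1 + 0.02075)^4 − 1.
(1 + 0.02075)^4 ≈ 1.085619, so EAR ≈ 8.56193%.

8.56%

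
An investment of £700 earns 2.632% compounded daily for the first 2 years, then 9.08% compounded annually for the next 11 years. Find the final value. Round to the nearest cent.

£1,919.35

After 2 years at 2.632%: 700 × 1.054048118 ≈ 737.8337.
Then 11 years at 9.08%: 737.8337 × 2.601335825 ≈ 1,919.3532.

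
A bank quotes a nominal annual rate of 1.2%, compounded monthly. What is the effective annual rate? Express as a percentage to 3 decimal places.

1.207%

One year is 12 periods at 0.001 each: (1 + 0.001)^12 ≈ 1.012066.
EAR = 1.012066 − 1 ≈ 1.20662%.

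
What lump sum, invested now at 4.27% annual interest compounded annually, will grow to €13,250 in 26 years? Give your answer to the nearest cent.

Growth factor = (1 + 0.0427)^26 ≈ 2.965812642.
P = 13,250/2.965812642 ≈ 4,467.5782.

€4,467.58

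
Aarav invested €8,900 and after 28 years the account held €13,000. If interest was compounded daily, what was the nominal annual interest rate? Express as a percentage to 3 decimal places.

The 10220-period growth factor is 13,000/8,900 = 1.46067.
r/365 = 1.46067^(1/10220) − 1 ≈ 0.0000370749, so r ≈ 365·0.0000370749 = 1.35323%.

1.353%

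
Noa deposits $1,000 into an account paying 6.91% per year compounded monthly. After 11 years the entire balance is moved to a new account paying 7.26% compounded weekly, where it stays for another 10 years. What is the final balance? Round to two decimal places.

$4,407.97

Phase 1: 1,000·(1 + 0.0691/12)^132 ≈ 2,133.8330.
Phase 2: 2,133.8330·(1 + 0.0726/52)^520 ≈ 4,407.9670.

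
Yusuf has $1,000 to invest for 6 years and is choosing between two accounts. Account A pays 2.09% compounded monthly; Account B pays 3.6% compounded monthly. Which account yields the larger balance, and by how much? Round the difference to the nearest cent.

Account B, by $107.22

Account A growth factor: (1 + 0.0209/12)^72 ≈ 1.133478161; balance ≈ 1,133.4782.
Account B growth factor: (1 + 0.003)^72 ≈ 1.240701129; balance ≈ 1,240.7011.
Account B is larger by 107.2230.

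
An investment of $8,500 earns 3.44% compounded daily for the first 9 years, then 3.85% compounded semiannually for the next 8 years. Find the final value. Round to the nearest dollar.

Phase 1: 8,500·(1 + 0.0344/365)^3285 ≈ 11,584.3098.
Phase 2: 11,584.3098·(1 + 0.01925)^16 ≈ 15,716.7116.

$15,717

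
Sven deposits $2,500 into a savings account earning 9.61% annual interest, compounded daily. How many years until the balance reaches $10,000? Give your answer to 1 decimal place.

14.4 years

We need (1 + 0.000263288)^(365t) = 4, so 365t = ln 4 / ln 1.000263 ≈ 5266.0151.
t ≈ 5266.0151/365 = 14.4274 years.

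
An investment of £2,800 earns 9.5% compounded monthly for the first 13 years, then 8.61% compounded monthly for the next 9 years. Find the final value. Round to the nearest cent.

£20,736.38

After 13 years at 9.5%: 2,800 × 3.4216986421 ≈ 9,580.7562.
Then 9 years at 8.61%: 9,580.7562 × 2.1643785417 ≈ 20,736.3831.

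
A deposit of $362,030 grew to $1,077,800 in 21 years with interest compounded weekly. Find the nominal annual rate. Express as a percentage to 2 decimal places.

(1 + r/52)^1092 = 1,077,800/362,030 = 2.9771.
1 + r/52 = 2.9771^(1/1092) ≈ 1.001, so r/52 ≈ 0.000999538.
r ≈ 52·0.000999538 = 5.19760%.

5.20%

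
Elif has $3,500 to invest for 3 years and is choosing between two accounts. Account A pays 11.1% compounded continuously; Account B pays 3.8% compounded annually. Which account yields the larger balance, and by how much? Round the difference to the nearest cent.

Account A, by $968.66

A: e^(0.111·3) = e^0.333 ≈ 1.395147298, so 3,500 × 1.395147298 ≈ 4,883.0155.
B: (1 + 0.038)^3 ≈ 1.118386872, so 3,500 × 1.118386872 ≈ 3,914.3541.
Difference ≈ 968.6615 in favor of A.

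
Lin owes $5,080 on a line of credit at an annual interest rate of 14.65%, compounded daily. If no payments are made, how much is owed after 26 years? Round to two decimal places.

Periodic rate = 14.65%/365 = 0.00040137; periods = 365·26 = 9490.
A = 5,080·(1 + 0.1465/365)^9490 ≈ 5,080·45.0708544844 ≈ 228,959.9408.

$228,959.94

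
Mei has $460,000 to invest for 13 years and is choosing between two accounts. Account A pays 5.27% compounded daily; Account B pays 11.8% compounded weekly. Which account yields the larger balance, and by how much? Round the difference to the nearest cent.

A: (1 + 0.0527/365)^4745 ≈ 1.98387211014, so 460,000 × 1.98387211014 ≈ 912,581.1707.
B: (1 + 0.118/52)^676 ≈ 4.628635557169, so 460,000 × 4.628635557169 ≈ 2,129,172.3563.
Difference ≈ 1,216,591.1856 in favor of B.

Account B, by $1,216,591.19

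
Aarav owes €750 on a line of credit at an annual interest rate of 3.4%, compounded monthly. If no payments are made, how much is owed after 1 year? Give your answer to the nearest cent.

Growth factor = (1 + 0.034/12)^12 ≈ 1.03453487.
A ≈ 750 × 1.03453487 ≈ 775.9012.

€775.90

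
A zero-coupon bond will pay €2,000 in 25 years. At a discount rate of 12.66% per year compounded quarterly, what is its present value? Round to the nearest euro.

€89

Growth factor = (1 + 0.03165)^100 ≈ 22.55476214.
P = 2,000/22.55476214 ≈ 88.6731.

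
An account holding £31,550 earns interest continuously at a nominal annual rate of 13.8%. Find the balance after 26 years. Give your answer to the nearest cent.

£1,140,901.01

A = P·e^(rt) = 31,550·e^(0.138·26) = 31,550·e^3.588.
e^3.588 ≈ 36.16168019449, so A ≈ 1,140,901.0101.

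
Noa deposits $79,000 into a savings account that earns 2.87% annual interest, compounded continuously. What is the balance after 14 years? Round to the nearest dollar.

$118,066

A = P·e^(rt) = 79,000·e^(0.0287·14) = 79,000·e^0.4018.
e^0.4018 ≈ 1.4945124003, so A ≈ 118,066.4796.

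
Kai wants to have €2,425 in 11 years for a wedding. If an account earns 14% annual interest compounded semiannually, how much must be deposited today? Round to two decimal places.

€547.35

Growth factor = (1 + 0.07)^22 ≈ 4.430401741.
P = 2,425/4.430401741 ≈ 547.3544.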